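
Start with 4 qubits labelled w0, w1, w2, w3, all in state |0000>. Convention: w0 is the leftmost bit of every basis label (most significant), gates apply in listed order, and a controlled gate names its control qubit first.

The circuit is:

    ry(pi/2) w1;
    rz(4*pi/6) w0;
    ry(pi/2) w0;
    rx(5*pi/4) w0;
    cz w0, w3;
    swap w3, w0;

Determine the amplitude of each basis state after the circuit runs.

The resulting statevector has amplitude -sqrt(sqrt(2) + 2)*exp(I*pi/6)/4 + sqrt(2 - sqrt(2))*exp(2*I*pi/3)/4 on |0000>, -sqrt(sqrt(2) + 2)*exp(I*pi/6)/4 + sqrt(2 - sqrt(2))*exp(2*I*pi/3)/4 on |0001>, -sqrt(sqrt(2) + 2)*exp(I*pi/6)/4 + sqrt(2 - sqrt(2))*exp(2*I*pi/3)/4 on |0100>, -sqrt(sqrt(2) + 2)*exp(I*pi/6)/4 + sqrt(2 - sqrt(2))*exp(2*I*pi/3)/4 on |0101>, and 0 on every other basis state.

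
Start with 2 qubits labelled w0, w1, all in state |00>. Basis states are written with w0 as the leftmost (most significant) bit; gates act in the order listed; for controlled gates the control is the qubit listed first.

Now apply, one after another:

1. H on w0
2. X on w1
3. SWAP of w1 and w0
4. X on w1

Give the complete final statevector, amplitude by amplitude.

The final amplitudes are 0 on |00>, 0 on |01>, sqrt(2)/2 on |10>, sqrt(2)/2 on |11>.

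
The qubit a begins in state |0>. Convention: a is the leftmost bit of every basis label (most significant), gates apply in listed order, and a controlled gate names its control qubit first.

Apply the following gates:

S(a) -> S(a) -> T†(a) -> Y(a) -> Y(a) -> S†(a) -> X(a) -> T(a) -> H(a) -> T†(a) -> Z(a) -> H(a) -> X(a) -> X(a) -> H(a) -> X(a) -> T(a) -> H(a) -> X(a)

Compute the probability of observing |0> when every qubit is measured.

The probability of measuring |0> is 1/2. Key observation: the block from step 12 through step 15 cancels to the identity and can be dropped.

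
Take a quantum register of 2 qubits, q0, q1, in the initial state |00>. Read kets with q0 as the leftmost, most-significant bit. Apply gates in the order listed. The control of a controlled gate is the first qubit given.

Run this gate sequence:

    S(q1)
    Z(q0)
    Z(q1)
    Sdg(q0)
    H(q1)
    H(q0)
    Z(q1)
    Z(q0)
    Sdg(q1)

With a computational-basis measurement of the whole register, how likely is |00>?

Outcome |00> occurs with probability 1/4.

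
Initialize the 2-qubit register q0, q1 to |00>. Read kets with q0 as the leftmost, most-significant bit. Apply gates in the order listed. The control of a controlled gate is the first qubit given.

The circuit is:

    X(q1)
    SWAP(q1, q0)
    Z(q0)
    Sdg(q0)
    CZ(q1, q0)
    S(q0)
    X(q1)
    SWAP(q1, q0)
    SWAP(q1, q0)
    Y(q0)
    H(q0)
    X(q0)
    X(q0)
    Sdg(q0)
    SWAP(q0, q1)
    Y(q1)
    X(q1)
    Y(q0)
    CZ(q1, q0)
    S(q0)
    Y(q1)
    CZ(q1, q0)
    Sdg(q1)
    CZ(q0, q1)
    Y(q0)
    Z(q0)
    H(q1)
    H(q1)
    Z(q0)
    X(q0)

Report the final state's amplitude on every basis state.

The final amplitudes are -sqrt(2)/2 on |00>, -sqrt(2)/2 on |01>, 0 on |10>, 0 on |11>.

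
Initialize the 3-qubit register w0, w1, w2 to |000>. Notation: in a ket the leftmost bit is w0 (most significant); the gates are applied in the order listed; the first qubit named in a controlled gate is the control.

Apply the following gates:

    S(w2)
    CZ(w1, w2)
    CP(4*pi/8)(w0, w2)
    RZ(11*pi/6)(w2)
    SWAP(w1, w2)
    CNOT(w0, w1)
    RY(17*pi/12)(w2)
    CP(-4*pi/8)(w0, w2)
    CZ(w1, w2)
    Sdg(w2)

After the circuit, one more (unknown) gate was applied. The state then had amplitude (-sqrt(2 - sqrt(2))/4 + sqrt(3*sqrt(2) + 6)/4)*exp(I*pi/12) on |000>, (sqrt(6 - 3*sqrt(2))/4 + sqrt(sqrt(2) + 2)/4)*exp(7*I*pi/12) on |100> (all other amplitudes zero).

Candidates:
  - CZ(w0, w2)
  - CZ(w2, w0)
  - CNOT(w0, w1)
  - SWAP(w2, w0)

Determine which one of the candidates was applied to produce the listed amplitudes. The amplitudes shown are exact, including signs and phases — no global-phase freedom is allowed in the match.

It was SWAP(w2, w0) that produced the state shown.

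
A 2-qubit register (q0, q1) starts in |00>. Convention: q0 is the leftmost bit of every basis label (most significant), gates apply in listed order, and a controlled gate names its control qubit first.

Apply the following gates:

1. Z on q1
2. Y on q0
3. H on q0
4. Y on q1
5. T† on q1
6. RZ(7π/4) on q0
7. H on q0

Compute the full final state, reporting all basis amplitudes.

The final amplitudes are 0 on |00>, -exp(7*I*pi/8)/2 + exp(5*I*pi/8)/2 on |01>, 0 on |10>, (-1 - exp(I*pi/4))*exp(5*I*pi/8)/2 on |11>.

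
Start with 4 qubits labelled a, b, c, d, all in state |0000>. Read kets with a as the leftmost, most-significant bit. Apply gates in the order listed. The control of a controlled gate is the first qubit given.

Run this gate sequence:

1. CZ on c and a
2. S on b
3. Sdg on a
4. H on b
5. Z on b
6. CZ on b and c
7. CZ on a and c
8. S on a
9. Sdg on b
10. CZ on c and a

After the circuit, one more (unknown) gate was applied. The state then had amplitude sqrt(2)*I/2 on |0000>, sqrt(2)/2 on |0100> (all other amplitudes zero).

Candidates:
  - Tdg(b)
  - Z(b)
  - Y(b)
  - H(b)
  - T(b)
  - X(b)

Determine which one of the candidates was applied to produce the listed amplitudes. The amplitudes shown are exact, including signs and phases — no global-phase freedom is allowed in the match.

The applied gate was X(b).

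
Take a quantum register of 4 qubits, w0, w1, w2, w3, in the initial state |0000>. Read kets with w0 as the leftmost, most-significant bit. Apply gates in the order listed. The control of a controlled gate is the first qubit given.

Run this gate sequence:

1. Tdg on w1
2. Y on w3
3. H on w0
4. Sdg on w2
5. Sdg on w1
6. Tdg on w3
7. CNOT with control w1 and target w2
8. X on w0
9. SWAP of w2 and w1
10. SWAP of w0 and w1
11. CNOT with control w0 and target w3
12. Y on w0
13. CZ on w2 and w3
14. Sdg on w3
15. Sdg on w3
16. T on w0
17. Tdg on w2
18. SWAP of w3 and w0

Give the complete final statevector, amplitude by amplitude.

After the circuit, the state carries amplitude sqrt(2)/2 on |1001>, sqrt(2)/2 on |1101>, and 0 on every other basis state.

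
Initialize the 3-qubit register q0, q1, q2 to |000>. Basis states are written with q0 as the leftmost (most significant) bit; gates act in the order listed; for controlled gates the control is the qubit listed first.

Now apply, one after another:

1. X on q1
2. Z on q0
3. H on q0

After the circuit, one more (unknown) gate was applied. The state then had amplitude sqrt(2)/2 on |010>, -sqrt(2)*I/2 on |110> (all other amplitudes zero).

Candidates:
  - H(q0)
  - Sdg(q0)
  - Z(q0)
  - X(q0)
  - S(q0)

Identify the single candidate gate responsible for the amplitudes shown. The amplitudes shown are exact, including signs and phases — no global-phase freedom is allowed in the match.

It was Sdg(q0) that produced the state shown.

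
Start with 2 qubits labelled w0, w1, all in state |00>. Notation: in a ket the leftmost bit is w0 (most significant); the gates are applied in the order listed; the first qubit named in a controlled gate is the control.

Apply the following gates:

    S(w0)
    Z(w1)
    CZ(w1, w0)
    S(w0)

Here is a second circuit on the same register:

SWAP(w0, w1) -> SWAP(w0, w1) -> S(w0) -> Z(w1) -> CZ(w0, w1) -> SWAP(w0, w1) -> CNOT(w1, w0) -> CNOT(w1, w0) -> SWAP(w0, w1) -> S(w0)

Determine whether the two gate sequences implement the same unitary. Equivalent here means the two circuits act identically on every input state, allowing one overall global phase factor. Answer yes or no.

Yes: on every input state the two circuits agree up to one overall phase factor.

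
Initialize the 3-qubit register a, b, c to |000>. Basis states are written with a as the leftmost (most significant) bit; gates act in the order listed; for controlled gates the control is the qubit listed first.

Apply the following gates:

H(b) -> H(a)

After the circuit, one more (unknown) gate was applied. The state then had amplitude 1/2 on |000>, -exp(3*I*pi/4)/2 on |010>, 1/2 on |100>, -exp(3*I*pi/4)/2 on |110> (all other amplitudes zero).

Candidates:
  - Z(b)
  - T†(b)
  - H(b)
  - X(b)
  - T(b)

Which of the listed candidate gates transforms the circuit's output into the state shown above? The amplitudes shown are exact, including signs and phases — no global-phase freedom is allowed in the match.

It was T†(b) that produced the state shown.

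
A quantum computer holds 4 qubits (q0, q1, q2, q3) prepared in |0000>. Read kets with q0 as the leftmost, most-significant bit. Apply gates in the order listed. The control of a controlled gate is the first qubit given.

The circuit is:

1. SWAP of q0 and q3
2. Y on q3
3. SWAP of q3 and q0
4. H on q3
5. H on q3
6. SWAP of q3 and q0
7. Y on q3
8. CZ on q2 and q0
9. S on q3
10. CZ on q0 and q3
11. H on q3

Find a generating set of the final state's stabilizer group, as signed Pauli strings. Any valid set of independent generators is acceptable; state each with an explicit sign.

The final state is stabilized by the group generated by +IIIX, +ZIII, +IZII, +IIZI; other independent generating sets are equally valid. Key observation: gates 2-7 undo each other exactly, leaving only the rest of the circuit to track.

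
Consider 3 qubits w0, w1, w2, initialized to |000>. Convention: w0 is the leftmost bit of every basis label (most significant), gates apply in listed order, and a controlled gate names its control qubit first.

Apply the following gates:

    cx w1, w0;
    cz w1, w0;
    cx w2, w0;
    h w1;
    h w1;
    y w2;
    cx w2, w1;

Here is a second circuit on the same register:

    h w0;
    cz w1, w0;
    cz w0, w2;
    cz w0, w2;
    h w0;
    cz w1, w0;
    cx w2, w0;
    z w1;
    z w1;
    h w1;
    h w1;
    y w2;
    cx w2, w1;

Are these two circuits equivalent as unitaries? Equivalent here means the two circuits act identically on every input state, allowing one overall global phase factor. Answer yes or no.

Yes: on every input state the two circuits agree up to one overall phase factor.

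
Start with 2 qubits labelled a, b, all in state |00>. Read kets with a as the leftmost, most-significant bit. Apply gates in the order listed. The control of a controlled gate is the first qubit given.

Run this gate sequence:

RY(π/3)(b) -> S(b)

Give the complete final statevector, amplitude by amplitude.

The final amplitudes are sqrt(3)/2 on |00>, I/2 on |01>, 0 on |10>, 0 on |11>.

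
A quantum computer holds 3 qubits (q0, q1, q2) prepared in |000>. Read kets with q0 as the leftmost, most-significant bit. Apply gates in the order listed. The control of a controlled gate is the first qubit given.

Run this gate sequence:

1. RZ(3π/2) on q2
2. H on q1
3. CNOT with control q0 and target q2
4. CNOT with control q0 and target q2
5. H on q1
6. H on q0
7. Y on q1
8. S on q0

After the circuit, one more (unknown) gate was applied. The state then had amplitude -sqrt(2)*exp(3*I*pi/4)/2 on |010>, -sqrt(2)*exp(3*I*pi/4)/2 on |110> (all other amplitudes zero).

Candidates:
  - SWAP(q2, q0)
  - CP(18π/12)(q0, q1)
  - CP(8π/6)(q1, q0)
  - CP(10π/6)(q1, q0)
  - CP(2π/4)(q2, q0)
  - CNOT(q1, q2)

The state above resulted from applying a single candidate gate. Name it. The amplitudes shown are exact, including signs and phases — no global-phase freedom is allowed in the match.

The unique candidate consistent with the amplitudes is CP(18π/12)(q0, q1).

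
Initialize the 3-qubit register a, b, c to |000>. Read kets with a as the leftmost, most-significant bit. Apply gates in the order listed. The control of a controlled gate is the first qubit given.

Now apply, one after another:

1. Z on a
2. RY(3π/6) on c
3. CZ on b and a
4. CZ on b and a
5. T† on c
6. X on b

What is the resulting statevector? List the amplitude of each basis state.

The final amplitudes are sqrt(2)/2 on |010>, -sqrt(2)*exp(3*I*pi/4)/2 on |011>, and 0 on every other basis state. Key observation: gates 3-4 undo each other exactly, leaving only the rest of the circuit to track.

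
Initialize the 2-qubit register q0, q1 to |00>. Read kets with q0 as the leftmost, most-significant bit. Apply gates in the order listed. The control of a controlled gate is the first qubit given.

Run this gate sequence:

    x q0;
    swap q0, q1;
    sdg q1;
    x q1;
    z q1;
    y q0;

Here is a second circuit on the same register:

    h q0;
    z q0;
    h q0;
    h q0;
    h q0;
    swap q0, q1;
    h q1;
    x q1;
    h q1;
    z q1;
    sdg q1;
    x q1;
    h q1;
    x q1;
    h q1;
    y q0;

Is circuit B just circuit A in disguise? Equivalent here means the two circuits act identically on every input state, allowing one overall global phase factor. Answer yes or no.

Yes: on every input state the two circuits agree up to one overall phase factor.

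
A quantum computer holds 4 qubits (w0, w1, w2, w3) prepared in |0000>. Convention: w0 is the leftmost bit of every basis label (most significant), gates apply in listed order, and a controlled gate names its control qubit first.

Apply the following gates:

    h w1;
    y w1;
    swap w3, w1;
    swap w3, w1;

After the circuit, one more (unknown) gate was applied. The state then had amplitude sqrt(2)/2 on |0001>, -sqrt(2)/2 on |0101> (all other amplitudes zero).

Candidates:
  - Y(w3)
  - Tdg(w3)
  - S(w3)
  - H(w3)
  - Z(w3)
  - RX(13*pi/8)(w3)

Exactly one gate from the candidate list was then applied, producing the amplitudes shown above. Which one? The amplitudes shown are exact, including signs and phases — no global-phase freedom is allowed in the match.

It was Y(w3) that produced the state shown. Key observation: gates 3-4 undo each other exactly, leaving only the rest of the circuit to track.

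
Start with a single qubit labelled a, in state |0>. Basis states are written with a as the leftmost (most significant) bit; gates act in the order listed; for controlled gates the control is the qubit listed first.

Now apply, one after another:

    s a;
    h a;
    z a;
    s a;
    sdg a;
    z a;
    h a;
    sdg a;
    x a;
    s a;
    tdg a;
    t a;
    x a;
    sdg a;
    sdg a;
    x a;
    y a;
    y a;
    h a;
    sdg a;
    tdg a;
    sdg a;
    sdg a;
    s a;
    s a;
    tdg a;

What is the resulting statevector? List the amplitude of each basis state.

After the circuit, the state carries amplitude sqrt(2)*I/2 on |0>, sqrt(2)*I/2 on |1>. Key observation: steps 1-8 multiply out to the identity, so the circuit reduces to the remaining gates.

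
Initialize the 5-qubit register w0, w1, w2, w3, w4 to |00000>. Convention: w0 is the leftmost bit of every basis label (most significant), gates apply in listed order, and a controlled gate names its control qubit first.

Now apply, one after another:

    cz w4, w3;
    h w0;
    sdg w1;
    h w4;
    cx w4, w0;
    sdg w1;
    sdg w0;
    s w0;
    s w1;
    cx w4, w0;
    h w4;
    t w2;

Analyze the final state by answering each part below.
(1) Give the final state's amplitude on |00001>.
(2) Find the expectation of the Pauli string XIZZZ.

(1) |00001> carries amplitude 0 in the final state.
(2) In the final state, XIZZZ has expectation 1.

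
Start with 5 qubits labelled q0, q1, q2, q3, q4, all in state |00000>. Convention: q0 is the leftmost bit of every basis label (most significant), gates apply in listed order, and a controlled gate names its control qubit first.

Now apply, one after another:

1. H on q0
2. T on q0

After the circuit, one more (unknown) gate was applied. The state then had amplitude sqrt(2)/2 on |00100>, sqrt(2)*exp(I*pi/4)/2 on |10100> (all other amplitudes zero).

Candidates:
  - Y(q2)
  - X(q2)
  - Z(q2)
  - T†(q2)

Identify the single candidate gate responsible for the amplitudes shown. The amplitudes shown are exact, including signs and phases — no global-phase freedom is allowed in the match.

The unique candidate consistent with the amplitudes is X(q2).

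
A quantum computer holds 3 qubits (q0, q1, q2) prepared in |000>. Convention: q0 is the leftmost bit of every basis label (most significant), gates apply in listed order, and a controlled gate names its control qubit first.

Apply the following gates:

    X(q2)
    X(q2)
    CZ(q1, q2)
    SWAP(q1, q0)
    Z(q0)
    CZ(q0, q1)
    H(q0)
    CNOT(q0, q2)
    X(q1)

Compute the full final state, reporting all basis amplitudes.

The final amplitudes are sqrt(2)/2 on |010>, sqrt(2)/2 on |111>, and 0 on every other basis state.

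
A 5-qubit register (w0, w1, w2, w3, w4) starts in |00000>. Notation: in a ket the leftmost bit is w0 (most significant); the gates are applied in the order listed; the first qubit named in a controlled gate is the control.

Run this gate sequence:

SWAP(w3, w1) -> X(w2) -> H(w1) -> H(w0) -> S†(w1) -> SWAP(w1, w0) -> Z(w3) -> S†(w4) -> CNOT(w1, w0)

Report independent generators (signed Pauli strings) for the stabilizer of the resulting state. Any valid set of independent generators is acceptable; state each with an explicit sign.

One valid set of independent stabilizer generators is -YZIII, -ZYIII, -IIZII, +IIIZI, +IIIIZ (any independent generating set of the same group is equally correct).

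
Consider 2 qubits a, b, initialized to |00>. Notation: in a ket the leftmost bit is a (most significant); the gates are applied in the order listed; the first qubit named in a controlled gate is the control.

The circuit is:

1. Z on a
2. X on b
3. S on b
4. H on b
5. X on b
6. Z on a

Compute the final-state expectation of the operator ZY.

The observable ZY averages to 0.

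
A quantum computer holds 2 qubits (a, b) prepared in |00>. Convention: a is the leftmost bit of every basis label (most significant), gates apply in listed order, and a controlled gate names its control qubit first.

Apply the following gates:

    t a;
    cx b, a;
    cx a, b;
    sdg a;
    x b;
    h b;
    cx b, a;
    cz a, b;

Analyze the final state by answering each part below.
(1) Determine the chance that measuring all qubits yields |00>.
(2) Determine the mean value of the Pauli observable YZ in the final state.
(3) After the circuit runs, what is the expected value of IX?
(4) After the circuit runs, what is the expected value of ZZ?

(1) The probability of measuring |00> is 1/2.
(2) The expectation value of YZ is 0.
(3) The expectation value of IX is 0.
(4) In the final state, ZZ has expectation 1.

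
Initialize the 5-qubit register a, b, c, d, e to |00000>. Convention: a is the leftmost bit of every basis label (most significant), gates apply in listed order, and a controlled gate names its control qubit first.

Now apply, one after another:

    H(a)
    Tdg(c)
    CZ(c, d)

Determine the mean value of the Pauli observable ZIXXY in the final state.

The observable ZIXXY averages to 0.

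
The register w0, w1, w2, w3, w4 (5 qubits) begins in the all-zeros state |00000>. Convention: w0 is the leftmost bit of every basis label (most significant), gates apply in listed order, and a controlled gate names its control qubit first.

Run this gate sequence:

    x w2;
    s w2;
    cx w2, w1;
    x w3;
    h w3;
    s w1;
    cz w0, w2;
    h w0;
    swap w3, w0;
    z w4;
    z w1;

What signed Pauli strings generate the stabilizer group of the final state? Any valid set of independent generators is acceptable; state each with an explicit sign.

The stabilizer group can be generated by -XIIII, +IIIXI, -IZIII, -IIZII, +IIIIZ, among other valid generating sets.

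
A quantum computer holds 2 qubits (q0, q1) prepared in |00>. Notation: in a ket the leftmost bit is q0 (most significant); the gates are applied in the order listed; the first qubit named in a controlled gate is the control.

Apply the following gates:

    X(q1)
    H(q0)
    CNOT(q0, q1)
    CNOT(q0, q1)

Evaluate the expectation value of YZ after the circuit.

The expectation value of YZ is 0.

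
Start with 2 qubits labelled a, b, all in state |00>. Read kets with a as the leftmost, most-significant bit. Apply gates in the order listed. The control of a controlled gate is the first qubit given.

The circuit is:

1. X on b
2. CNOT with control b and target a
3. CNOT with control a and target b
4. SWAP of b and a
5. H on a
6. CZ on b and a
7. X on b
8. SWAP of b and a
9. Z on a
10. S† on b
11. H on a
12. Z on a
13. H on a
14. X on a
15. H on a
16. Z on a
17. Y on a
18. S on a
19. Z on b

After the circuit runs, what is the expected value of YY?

In the final state, YY has expectation -1.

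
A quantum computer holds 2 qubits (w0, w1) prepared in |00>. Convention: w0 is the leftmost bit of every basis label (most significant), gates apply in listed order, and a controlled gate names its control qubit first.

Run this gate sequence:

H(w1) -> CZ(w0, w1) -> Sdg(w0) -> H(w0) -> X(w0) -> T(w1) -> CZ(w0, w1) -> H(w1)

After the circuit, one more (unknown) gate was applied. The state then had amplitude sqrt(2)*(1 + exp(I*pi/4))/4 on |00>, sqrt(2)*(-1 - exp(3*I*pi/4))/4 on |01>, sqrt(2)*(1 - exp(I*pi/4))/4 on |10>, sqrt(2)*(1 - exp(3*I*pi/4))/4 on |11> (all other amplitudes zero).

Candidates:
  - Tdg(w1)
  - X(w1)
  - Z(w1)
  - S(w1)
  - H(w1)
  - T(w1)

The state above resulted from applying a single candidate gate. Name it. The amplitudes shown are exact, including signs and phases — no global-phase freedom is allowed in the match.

It was Tdg(w1) that produced the state shown.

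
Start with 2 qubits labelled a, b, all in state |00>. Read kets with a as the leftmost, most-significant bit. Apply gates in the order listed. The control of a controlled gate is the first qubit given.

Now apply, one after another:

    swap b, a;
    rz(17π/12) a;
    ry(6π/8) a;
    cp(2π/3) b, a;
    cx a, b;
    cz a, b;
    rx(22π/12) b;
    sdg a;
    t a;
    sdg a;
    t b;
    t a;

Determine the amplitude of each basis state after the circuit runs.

The resulting statevector has amplitude sqrt(2 - sqrt(2))*(sqrt(2) + sqrt(6))*exp(7*I*pi/24)/8 on |00>, sqrt(2 - sqrt(2))*(-sqrt(6) + sqrt(2))*exp(I*pi/24)/8 on |01>, sqrt(sqrt(2) + 2)*(-sqrt(6) + sqrt(2))*exp(7*I*pi/24)/8 on |10>, sqrt(sqrt(2) + 2)*(-sqrt(6) - sqrt(2))*exp(I*pi/24)/8 on |11>.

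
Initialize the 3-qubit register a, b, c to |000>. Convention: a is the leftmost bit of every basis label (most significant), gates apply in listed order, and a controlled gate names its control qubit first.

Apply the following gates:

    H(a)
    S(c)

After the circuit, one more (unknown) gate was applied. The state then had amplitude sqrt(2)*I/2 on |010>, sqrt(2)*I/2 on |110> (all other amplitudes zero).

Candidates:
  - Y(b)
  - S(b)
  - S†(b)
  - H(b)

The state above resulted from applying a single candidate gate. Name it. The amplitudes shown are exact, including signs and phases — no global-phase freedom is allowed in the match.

It was Y(b) that produced the state shown.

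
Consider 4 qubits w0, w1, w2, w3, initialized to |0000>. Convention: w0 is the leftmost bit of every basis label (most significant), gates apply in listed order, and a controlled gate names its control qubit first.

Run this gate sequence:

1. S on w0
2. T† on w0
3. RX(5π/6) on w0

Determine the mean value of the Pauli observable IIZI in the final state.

The observable IIZI averages to 1.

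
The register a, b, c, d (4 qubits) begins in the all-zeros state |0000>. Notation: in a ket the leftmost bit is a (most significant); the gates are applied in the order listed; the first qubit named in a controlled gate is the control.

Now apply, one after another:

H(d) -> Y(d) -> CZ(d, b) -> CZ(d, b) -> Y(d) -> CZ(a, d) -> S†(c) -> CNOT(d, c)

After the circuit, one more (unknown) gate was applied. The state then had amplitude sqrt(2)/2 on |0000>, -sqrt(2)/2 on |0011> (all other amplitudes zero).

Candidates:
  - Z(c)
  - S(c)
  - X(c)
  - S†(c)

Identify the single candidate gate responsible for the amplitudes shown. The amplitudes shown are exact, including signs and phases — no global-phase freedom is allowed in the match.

It was Z(c) that produced the state shown. Key observation: steps 2-5 multiply out to the identity, so the circuit reduces to the remaining gates.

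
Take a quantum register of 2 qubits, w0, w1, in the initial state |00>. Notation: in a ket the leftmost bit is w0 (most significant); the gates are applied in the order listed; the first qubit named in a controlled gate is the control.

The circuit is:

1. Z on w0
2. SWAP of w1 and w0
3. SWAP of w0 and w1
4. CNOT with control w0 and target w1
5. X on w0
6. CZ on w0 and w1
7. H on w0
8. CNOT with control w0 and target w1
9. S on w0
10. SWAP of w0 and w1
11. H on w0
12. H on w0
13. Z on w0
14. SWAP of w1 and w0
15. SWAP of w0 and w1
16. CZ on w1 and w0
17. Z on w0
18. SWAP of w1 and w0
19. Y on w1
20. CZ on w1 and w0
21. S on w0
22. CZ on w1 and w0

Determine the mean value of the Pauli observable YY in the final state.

The expectation value of YY is 1. Key observation: gates 11-12 undo each other exactly, leaving only the rest of the circuit to track.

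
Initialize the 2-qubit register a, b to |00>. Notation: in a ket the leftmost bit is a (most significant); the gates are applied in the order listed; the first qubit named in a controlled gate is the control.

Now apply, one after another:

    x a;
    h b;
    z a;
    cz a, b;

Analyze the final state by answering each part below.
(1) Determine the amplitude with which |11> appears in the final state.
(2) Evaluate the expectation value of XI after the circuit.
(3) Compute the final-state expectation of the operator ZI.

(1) The amplitude on |11> is sqrt(2)/2.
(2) In the final state, XI has expectation 0.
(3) In the final state, ZI has expectation -1.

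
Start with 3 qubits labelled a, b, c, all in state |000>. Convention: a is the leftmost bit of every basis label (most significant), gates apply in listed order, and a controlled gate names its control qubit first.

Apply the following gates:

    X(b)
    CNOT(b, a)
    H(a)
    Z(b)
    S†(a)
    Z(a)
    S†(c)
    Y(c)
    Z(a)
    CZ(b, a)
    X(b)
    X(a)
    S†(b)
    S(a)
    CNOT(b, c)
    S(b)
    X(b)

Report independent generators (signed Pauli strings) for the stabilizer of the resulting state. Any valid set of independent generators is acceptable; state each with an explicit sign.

The final state is stabilized by the group generated by -XII, -IZI, -IIZ; other independent generating sets are equally valid.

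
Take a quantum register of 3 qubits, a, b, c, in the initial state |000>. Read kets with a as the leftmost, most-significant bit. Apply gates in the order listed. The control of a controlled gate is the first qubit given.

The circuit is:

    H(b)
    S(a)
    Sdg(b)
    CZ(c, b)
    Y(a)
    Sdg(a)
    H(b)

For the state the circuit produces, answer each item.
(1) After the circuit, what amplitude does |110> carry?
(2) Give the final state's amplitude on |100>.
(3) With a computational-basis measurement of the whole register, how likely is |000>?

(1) The amplitude on |110> is 1/2 + I/2.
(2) The amplitude on |100> is 1/2 - I/2.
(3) Outcome |000> occurs with probability 0.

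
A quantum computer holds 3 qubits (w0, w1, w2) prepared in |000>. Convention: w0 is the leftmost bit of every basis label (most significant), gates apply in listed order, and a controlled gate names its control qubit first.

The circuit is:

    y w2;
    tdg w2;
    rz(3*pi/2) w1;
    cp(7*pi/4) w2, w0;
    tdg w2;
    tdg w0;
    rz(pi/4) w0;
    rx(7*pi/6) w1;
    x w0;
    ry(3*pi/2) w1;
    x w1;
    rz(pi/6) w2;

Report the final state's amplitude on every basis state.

After the circuit, the state carries amplitude (-sqrt(3) - 1 - sqrt(3)*I + I)*exp(17*I*pi/24)/4 on |101>, (-sqrt(3) - 1 - I + sqrt(3)*I)*exp(17*I*pi/24)/4 on |111>, and 0 on every other basis state.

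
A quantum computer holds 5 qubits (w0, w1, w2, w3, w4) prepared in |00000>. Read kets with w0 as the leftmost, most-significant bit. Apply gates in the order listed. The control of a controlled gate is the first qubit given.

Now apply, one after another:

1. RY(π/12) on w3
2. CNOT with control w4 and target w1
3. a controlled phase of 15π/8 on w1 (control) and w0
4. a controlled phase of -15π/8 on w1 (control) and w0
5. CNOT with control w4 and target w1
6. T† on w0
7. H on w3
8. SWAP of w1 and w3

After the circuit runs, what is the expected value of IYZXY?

The observable IYZXY averages to 0. Key observation: gates 2-5 undo each other exactly, leaving only the rest of the circuit to track.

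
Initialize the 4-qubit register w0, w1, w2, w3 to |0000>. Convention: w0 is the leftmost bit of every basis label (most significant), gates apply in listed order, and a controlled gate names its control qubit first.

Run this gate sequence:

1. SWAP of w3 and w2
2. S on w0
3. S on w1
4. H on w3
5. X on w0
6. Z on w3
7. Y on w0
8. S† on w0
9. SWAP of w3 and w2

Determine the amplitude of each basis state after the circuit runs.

The resulting statevector has amplitude -sqrt(2)*I/2 on |0000>, sqrt(2)*I/2 on |0010>, and 0 on every other basis state.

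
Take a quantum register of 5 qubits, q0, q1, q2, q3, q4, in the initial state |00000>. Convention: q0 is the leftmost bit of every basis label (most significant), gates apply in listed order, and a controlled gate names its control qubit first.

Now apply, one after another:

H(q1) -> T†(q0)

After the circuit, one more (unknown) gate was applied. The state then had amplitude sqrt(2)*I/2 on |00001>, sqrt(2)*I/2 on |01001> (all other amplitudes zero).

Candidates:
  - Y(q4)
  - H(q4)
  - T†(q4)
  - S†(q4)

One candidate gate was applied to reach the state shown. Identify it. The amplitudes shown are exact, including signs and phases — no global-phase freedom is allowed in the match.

The applied gate was Y(q4).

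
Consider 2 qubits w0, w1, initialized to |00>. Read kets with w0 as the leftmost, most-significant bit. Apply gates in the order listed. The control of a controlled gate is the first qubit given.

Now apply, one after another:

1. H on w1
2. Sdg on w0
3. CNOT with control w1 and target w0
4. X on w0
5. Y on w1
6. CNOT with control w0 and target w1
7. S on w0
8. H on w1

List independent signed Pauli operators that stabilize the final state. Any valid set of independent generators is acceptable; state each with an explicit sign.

The stabilizer group can be generated by -YI, +IX, among other valid generating sets.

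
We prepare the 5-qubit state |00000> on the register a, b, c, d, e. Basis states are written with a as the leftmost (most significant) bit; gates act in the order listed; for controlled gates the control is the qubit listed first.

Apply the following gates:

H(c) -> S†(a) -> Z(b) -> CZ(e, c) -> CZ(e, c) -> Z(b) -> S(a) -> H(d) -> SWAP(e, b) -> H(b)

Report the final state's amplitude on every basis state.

The final amplitudes are sqrt(2)/4 on |00000>, sqrt(2)/4 on |00010>, sqrt(2)/4 on |00100>, sqrt(2)/4 on |00110>, sqrt(2)/4 on |01000>, sqrt(2)/4 on |01010>, sqrt(2)/4 on |01100>, sqrt(2)/4 on |01110>, and 0 on every other basis state. Key observation: gates 2-7 undo each other exactly, leaving only the rest of the circuit to track.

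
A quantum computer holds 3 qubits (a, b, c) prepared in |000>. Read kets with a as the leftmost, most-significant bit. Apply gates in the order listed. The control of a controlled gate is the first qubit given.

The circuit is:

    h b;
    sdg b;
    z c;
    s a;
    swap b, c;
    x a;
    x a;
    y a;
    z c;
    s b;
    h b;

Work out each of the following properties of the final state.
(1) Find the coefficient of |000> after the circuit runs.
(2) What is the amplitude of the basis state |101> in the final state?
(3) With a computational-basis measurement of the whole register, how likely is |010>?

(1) The amplitude on |000> is 0.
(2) The amplitude on |101> is -1/2.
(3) A full measurement returns |010> with probability 0.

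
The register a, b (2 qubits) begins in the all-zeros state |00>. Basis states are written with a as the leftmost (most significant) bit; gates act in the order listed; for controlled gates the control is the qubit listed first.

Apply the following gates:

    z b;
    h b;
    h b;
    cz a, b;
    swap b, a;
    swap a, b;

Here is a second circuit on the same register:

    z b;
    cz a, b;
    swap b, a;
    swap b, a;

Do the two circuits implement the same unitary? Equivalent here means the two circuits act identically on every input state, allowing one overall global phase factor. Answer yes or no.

Yes — the two circuits implement the same unitary up to a global phase.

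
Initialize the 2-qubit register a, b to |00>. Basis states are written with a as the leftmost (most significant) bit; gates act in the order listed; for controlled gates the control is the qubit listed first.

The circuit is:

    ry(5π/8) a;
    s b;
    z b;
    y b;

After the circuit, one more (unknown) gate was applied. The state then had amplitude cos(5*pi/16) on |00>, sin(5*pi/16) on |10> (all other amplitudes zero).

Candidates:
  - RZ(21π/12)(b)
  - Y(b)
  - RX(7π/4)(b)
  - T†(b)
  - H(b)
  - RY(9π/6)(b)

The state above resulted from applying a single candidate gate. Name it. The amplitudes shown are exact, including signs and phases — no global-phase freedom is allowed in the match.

The applied gate was Y(b).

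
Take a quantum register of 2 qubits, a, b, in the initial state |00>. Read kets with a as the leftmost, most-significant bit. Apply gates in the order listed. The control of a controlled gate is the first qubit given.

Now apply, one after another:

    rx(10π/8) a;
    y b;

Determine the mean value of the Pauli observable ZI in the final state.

The observable ZI averages to -sqrt(2)/2.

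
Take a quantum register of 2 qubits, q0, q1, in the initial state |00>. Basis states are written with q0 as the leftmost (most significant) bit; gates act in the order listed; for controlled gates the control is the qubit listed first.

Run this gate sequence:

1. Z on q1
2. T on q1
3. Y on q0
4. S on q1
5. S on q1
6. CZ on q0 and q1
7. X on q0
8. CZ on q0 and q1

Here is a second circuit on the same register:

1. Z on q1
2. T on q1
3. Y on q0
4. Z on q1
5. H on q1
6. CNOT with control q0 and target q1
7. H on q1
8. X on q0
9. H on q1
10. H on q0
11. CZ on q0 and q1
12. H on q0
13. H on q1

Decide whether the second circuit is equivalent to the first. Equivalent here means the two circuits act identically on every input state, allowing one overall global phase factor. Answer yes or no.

No: there is an input state on which the two circuits produce genuinely different outputs (not merely differing by a phase).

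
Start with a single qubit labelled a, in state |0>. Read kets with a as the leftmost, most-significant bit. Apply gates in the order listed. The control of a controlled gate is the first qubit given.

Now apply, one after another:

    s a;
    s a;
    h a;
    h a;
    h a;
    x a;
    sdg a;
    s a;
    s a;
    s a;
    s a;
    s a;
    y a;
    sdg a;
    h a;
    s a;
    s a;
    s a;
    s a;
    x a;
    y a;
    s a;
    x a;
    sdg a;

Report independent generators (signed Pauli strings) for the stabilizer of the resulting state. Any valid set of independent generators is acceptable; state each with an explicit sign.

The final state is stabilized by the group generated by +Y; other independent generating sets are equally valid. Key observation: steps 8-11 multiply out to the identity, so the circuit reduces to the remaining gates.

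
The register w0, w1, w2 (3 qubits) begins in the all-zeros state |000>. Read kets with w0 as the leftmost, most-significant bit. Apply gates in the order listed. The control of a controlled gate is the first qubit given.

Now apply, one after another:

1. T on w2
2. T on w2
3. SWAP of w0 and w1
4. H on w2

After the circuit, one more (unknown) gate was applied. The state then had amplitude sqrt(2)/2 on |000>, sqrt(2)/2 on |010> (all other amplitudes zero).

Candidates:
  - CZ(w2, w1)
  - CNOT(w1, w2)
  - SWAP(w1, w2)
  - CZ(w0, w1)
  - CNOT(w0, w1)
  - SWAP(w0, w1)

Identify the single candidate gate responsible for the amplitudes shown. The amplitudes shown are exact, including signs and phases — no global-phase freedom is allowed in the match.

The unique candidate consistent with the amplitudes is SWAP(w1, w2).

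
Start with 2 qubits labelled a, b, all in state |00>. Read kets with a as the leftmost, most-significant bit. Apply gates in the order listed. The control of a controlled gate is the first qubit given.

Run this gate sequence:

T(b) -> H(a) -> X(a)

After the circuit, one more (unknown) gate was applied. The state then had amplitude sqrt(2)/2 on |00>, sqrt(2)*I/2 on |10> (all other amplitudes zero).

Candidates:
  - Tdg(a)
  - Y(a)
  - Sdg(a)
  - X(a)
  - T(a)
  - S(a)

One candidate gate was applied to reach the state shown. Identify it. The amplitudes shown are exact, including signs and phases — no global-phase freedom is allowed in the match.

It was S(a) that produced the state shown.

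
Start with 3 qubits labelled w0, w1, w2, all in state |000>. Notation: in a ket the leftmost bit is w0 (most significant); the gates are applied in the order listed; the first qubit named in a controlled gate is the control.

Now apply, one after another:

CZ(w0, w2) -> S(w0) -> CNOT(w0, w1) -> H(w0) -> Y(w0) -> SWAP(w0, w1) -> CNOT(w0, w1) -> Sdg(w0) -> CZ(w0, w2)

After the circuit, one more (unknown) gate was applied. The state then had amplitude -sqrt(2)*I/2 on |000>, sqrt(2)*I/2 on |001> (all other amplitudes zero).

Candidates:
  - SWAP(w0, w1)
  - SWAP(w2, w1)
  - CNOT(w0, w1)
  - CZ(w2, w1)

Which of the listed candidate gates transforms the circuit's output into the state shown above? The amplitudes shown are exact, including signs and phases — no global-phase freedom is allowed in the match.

The unique candidate consistent with the amplitudes is SWAP(w2, w1).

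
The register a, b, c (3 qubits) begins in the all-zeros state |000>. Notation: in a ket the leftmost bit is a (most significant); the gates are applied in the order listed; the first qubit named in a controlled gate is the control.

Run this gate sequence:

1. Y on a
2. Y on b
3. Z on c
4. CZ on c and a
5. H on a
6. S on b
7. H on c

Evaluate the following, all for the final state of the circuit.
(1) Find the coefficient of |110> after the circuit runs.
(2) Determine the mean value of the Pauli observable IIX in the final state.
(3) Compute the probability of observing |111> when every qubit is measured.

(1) |110> carries amplitude I/2 in the final state.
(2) The expectation value of IIX is 1.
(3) A full measurement returns |111> with probability 1/4.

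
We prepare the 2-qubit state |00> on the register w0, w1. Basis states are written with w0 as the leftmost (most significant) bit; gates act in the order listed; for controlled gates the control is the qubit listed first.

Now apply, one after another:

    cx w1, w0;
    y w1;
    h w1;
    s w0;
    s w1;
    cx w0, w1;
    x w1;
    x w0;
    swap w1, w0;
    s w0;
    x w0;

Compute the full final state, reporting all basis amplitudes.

After the circuit, the state carries amplitude 0 on |00>, -sqrt(2)/2 on |01>, 0 on |10>, sqrt(2)/2 on |11>.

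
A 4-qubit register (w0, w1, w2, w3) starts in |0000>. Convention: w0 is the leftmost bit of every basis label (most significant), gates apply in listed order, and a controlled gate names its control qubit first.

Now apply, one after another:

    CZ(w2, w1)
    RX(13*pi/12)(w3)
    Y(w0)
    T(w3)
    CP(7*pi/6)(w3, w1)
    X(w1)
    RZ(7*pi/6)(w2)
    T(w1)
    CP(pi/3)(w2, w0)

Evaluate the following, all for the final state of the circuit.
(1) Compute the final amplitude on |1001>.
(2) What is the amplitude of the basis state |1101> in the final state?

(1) The amplitude on |1001> is 0.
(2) The final state's coefficient on |1101> equals (-sqrt(3*sqrt(2) + 6)/4 - sqrt(2 - sqrt(2))/4)*exp(11*I*pi/12).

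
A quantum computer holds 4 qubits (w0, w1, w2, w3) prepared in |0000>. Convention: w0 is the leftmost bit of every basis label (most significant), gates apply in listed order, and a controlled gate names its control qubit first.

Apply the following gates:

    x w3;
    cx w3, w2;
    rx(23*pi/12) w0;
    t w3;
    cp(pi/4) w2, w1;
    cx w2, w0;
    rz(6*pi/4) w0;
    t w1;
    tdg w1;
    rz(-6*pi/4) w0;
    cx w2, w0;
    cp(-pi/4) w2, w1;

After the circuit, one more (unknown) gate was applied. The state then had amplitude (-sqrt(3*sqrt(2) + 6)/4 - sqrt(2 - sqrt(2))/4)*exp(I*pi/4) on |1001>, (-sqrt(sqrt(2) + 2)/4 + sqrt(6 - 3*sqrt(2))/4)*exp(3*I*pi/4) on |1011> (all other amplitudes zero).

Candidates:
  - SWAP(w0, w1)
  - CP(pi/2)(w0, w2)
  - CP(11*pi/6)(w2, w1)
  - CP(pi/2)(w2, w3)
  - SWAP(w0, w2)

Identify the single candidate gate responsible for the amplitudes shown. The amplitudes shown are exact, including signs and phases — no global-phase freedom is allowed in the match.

The applied gate was SWAP(w0, w2). Key observation: the block from step 5 through step 12 cancels to the identity and can be dropped.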